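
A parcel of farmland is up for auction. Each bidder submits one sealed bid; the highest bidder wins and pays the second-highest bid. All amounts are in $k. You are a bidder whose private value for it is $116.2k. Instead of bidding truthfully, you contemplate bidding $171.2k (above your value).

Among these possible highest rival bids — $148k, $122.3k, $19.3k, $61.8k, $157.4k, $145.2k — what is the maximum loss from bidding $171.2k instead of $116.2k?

$148k: truthful gives $0k, deviation gives −$31.8k → loss $31.8k.
$122.3k: truthful gives $0k, deviation gives −$6.1k → loss $6.1k.
$19.3k: same outcome either way → loss $0k.
$61.8k: same outcome either way → loss $0k.
$157.4k: truthful gives $0k, deviation gives −$41.2k → loss $41.2k.
$145.2k: truthful gives $0k, deviation gives −$29k → loss $29k.
Maximum loss: $41.2k.

$41.2k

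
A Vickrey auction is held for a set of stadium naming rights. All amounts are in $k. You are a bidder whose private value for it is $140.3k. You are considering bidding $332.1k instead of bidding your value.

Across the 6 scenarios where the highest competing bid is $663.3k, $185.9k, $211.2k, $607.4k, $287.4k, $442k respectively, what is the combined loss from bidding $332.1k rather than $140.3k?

The deviation costs you only when the competing bid falls strictly between $140.3k and $332.1k; elsewhere both bids give the same outcome.
$663.3k: outcomes coincide → loss $0k.
$185.9k: truthful payoff $0k, deviation payoff −$45.6k → loss $45.6k.
$211.2k: truthful payoff $0k, deviation payoff −$70.9k → loss $70.9k.
$607.4k: outcomes coincide → loss $0k.
$287.4k: truthful payoff $0k, deviation payoff −$147.1k → loss $147.1k.
$442k: outcomes coincide → loss $0k.
Total loss = $45.6k + $70.9k + $147.1k = $263.6k.

$263.6k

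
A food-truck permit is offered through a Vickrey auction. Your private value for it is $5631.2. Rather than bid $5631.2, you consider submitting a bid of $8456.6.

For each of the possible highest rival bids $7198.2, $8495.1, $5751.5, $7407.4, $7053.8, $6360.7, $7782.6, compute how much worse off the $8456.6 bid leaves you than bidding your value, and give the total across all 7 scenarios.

The deviation costs you only when the competing bid falls strictly between $5631.2 and $8456.6; elsewhere both bids give the same outcome.
$7198.2: truthful payoff $0, deviation payoff −$1567 → loss $1567.
$8495.1: outcomes coincide → loss $0.
$5751.5: truthful payoff $0, deviation payoff −$120.3 → loss $120.3.
$7407.4: truthful payoff $0, deviation payoff −$1776.2 → loss $1776.2.
$7053.8: truthful payoff $0, deviation payoff −$1422.6 → loss $1422.6.
$6360.7: truthful payoff $0, deviation payoff −$729.5 → loss $729.5.
$7782.6: truthful payoff $0, deviation payoff −$2151.4 → loss $2151.4.
Total loss = $1567 + $120.3 + $1776.2 + $1422.6 + $729.5 + $2151.4 = $7767.

$7767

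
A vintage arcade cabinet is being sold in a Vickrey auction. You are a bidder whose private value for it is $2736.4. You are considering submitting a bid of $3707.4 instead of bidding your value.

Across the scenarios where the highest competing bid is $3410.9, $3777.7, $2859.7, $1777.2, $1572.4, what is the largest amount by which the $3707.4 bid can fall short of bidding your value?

$674.5

$3410.9: truthful gives $0, deviation gives −$674.5 → loss $674.5.
$3777.7: same outcome either way → loss $0.
$2859.7: truthful gives $0, deviation gives −$123.3 → loss $123.3.
$1777.2: same outcome either way → loss $0.
$1572.4: same outcome either way → loss $0.
Maximum loss: $674.5.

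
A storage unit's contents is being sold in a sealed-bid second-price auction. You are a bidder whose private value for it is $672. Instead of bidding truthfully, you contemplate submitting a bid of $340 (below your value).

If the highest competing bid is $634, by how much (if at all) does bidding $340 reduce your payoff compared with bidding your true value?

Bidding your value $672: you win (since $672 > $634) and pay $634. Payoff $38.
Bidding $340: you lose. Payoff $0.
The competing bid $634 lies between your shaded bid and your value, so underbidding forfeits an item you could have won at a profitable price.
Loss from deviating = $38 − ($0) = $38.

$38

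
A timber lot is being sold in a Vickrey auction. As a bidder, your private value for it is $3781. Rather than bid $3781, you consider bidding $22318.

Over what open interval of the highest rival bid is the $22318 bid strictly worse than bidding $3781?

($3781, $22318)

If the competing bid is below $3781, both bids win at the same price — no difference.
If it is above $22318, both bids lose — no difference.
If it lies strictly between $3781 and $22318, bidding your value loses (payoff 0) while bidding $22318 wins at a price above your value (payoff negative).
So the deviation strictly hurts on the open interval ($3781, $22318).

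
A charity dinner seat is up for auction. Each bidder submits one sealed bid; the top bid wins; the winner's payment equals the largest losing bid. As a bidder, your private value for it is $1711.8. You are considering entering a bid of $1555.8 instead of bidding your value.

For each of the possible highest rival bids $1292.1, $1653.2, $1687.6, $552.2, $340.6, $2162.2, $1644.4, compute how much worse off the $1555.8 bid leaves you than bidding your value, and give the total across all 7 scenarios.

The deviation costs you only when the competing bid falls strictly between $1555.8 and $1711.8; elsewhere both bids give the same outcome.
$1292.1: outcomes coincide → loss $0.
$1653.2: truthful payoff $58.6, deviation payoff $0 → loss $58.6.
$1687.6: truthful payoff $24.2, deviation payoff $0 → loss $24.2.
$552.2: outcomes coincide → loss $0.
$340.6: outcomes coincide → loss $0.
$2162.2: outcomes coincide → loss $0.
$1644.4: truthful payoff $67.4, deviation payoff $0 → loss $67.4.
Total loss = $58.6 + $24.2 + $67.4 = $150.2.

$150.2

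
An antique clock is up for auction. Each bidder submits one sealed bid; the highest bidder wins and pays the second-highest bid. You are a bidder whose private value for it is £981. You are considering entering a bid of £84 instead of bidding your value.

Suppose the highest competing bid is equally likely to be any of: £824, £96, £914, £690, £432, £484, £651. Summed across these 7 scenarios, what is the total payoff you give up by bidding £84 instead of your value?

£2776

The deviation costs you only when the competing bid falls strictly between £84 and £981; elsewhere both bids give the same outcome.
£824: truthful payoff £157, deviation payoff £0 → loss £157.
£96: truthful payoff £885, deviation payoff £0 → loss £885.
£914: truthful payoff £67, deviation payoff £0 → loss £67.
£690: truthful payoff £291, deviation payoff £0 → loss £291.
£432: truthful payoff £549, deviation payoff £0 → loss £549.
£484: truthful payoff £497, deviation payoff £0 → loss £497.
£651: truthful payoff £330, deviation payoff £0 → loss £330.
Total loss = £157 + £885 + £67 + £291 + £549 + £497 + £330 = £2776.
In a second-price auction your bid sets only whether you win, not what you pay, so bidding your true value is weakly dominant.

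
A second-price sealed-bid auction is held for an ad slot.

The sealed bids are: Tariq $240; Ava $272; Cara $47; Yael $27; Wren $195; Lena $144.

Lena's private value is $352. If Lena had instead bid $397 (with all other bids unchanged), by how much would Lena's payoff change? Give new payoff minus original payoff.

The highest bid among the other bidders is $272; Lena's bid doesn't change that.
Original bid $144: Lena is not highest (top rival bid is $272); payoff $0.
Alternative bid $397: Lena is highest, pays the top rival bid $272; payoff $352 − $272 = $80.
Change in payoff = $80 − ($0) = $80.

$80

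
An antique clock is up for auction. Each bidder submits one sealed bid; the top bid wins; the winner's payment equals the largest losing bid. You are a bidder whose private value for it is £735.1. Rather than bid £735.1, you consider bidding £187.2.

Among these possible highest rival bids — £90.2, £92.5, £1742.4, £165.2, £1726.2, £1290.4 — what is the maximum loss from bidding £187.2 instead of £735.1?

£90.2: same outcome either way → loss £0.
£92.5: same outcome either way → loss £0.
£1742.4: same outcome either way → loss £0.
£165.2: same outcome either way → loss £0.
£1726.2: same outcome either way → loss £0.
£1290.4: same outcome either way → loss £0.
Maximum loss: £0.

£0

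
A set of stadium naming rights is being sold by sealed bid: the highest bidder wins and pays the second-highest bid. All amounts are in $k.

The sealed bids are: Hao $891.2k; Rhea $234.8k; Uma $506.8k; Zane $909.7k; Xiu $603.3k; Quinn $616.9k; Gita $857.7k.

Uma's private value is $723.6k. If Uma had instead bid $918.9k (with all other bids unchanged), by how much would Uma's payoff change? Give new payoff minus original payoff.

−$186.1k

The highest bid among the other bidders is $909.7k; Uma's bid doesn't change that.
Original bid $506.8k: Uma is not highest (top rival bid is $909.7k); payoff $0k.
Alternative bid $918.9k: Uma is highest, pays the top rival bid $909.7k; payoff $723.6k − $909.7k = −$186.1k.
Change in payoff = −$186.1k − ($0k) = −$186.1k.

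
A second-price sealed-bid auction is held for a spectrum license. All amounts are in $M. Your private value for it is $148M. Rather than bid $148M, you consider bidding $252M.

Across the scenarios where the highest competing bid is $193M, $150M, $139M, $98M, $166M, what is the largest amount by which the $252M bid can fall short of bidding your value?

$193M: truthful gives $0M, deviation gives −$45M → loss $45M.
$150M: truthful gives $0M, deviation gives −$2M → loss $2M.
$139M: same outcome either way → loss $0M.
$98M: same outcome either way → loss $0M.
$166M: truthful gives $0M, deviation gives −$18M → loss $18M.
Maximum loss: $45M.

$45M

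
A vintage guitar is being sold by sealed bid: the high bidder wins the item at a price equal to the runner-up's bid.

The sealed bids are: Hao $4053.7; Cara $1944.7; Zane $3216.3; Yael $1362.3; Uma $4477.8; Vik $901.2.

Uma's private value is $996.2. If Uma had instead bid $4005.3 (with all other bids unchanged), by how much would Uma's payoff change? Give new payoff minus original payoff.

The highest bid among the other bidders is $4053.7; Uma's bid doesn't change that.
Original bid $4477.8: Uma is highest, pays the top rival bid $4053.7; payoff $996.2 − $4053.7 = −$3057.5.
Alternative bid $4005.3: Uma is not highest (top rival bid is $4053.7); payoff $0.
Change in payoff = $0 − (−$3057.5) = $3057.5.

$3057.5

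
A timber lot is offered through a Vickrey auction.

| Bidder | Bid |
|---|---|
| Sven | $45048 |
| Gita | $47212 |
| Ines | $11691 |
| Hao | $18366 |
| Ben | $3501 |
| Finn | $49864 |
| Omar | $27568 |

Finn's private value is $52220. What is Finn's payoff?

Highest bid: Finn at $49864, so Finn wins.
Second-highest bid: Gita at $47212 — that is the price the winner pays.
Finn's payoff = value − price = $52220 − $47212 = $5008.

$5008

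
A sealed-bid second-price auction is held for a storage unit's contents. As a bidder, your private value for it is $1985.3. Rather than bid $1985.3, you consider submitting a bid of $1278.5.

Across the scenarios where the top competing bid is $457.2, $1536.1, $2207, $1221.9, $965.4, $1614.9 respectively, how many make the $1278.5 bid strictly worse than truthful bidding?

The deviation hurts exactly when the highest competing bid lies strictly between $1278.5 and $1985.3 — underbidding then forfeits a profitable win.
$457.2: below both → same outcome either way.
$1536.1: inside the interval → strictly worse (loss $449.2).
$2207: above both → same outcome either way.
$1221.9: below both → same outcome either way.
$965.4: below both → same outcome either way.
$1614.9: inside the interval → strictly worse (loss $370.4).
Count: 2.

2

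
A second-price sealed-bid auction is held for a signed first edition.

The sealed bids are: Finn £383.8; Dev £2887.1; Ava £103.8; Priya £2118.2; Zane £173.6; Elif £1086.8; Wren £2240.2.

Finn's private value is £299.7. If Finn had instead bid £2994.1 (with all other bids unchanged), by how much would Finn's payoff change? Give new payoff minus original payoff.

The highest bid among the other bidders is £2887.1; Finn's bid doesn't change that.
Original bid £383.8: Finn is not highest (top rival bid is £2887.1); payoff £0.
Alternative bid £2994.1: Finn is highest, pays the top rival bid £2887.1; payoff £299.7 − £2887.1 = −£2587.4.
Change in payoff = −£2587.4 − (£0) = −£2587.4.

−£2587.4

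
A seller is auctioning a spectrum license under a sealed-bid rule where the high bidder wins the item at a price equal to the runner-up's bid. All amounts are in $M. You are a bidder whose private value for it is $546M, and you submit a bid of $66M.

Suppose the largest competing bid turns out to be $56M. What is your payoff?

$490M

Your bid $66M exceeds the highest competing bid $56M, so you win.
In a second-price auction the winner pays the second-highest bid, $56M.
Payoff = value − price = $546M − $56M = $490M.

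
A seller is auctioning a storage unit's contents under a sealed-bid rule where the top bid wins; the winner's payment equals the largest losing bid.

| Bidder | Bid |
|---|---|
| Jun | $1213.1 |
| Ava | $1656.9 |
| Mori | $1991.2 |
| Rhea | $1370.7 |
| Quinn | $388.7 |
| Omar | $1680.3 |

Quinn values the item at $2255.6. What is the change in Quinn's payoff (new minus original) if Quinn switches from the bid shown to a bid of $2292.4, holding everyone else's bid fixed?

$264.4

The highest bid among the other bidders is $1991.2; Quinn's bid doesn't change that.
Original bid $388.7: Quinn is not highest (top rival bid is $1991.2); payoff $0.
Alternative bid $2292.4: Quinn is highest, pays the top rival bid $1991.2; payoff $2255.6 − $1991.2 = $264.4.
Change in payoff = $264.4 − ($0) = $264.4.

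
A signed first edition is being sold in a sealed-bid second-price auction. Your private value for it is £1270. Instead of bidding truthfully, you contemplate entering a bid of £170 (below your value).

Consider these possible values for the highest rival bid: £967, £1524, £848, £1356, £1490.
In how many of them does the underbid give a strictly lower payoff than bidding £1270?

The deviation hurts exactly when the highest competing bid lies strictly between £170 and £1270 — underbidding then forfeits a profitable win.
£967: inside the interval → strictly worse (loss £303).
£1524: above both → same outcome either way.
£848: inside the interval → strictly worse (loss £422).
£1356: above both → same outcome either way.
£1490: above both → same outcome either way.
Count: 2.

2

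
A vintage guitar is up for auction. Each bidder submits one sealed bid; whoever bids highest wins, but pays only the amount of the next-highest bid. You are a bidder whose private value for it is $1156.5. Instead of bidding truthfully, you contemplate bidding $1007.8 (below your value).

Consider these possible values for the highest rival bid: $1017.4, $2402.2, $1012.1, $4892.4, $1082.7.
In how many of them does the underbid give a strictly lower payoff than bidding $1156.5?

The deviation hurts exactly when the highest competing bid lies strictly between $1007.8 and $1156.5 — underbidding then forfeits a profitable win.
$1017.4: inside the interval → strictly worse (loss $139.1).
$2402.2: above both → same outcome either way.
$1012.1: inside the interval → strictly worse (loss $144.4).
$4892.4: above both → same outcome either way.
$1082.7: inside the interval → strictly worse (loss $73.8).
Count: 3.

3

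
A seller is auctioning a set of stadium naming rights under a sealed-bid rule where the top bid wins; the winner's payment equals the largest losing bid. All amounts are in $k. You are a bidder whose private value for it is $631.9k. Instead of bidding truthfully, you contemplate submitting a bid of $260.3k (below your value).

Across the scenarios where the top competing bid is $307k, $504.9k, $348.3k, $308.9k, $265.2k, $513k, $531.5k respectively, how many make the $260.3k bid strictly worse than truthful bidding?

The deviation hurts exactly when the highest competing bid lies strictly between $260.3k and $631.9k — underbidding then forfeits a profitable win.
$307k: inside the interval → strictly worse (loss $324.9k).
$504.9k: inside the interval → strictly worse (loss $127k).
$348.3k: inside the interval → strictly worse (loss $283.6k).
$308.9k: inside the interval → strictly worse (loss $323k).
$265.2k: inside the interval → strictly worse (loss $366.7k).
$513k: inside the interval → strictly worse (loss $118.9k).
$531.5k: inside the interval → strictly worse (loss $100.4k).
Count: 7.

7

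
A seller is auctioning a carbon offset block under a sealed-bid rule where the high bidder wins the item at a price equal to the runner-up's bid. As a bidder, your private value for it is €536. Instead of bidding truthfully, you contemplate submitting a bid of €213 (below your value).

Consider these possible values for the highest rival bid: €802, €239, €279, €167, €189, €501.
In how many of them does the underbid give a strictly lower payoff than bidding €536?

3

The deviation hurts exactly when the highest competing bid lies strictly between €213 and €536 — underbidding then forfeits a profitable win.
€802: above both → same outcome either way.
€239: inside the interval → strictly worse (loss €297).
€279: inside the interval → strictly worse (loss €257).
€167: below both → same outcome either way.
€189: below both → same outcome either way.
€501: inside the interval → strictly worse (loss €35).
Count: 3.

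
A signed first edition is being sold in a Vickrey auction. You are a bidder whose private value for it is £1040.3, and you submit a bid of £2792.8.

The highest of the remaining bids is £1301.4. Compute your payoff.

Your bid £2792.8 exceeds the highest competing bid £1301.4, so you win.
In a second-price auction the winner pays the second-highest bid, £1301.4.
Payoff = value − price = £1040.3 − £1301.4 = −£261.1.

−£261.1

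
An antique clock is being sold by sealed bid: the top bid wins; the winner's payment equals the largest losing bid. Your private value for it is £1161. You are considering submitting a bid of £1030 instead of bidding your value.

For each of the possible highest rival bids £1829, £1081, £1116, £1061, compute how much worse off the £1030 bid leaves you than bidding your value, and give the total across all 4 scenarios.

£225

The deviation costs you only when the competing bid falls strictly between £1030 and £1161; elsewhere both bids give the same outcome.
£1829: outcomes coincide → loss £0.
£1081: truthful payoff £80, deviation payoff £0 → loss £80.
£1116: truthful payoff £45, deviation payoff £0 → loss £45.
£1061: truthful payoff £100, deviation payoff £0 → loss £100.
Total loss = £80 + £45 + £100 = £225.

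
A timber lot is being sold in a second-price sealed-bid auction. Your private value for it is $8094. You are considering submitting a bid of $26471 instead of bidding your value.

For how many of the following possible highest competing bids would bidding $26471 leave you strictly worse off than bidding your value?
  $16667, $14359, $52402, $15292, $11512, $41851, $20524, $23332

The deviation hurts exactly when the highest competing bid lies strictly between $8094 and $26471 — overbidding then wins at a price above your value.
$16667: inside the interval → strictly worse (loss $8573).
$14359: inside the interval → strictly worse (loss $6265).
$52402: above both → same outcome either way.
$15292: inside the interval → strictly worse (loss $7198).
$11512: inside the interval → strictly worse (loss $3418).
$41851: above both → same outcome either way.
$20524: inside the interval → strictly worse (loss $12430).
$23332: inside the interval → strictly worse (loss $15238).
Count: 6.

6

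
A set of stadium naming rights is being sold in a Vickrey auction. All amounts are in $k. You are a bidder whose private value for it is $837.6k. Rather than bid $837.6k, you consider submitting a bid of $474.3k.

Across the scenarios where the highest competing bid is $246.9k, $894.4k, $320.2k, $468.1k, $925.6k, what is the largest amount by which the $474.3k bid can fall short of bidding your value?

$246.9k: same outcome either way → loss $0k.
$894.4k: same outcome either way → loss $0k.
$320.2k: same outcome either way → loss $0k.
$468.1k: same outcome either way → loss $0k.
$925.6k: same outcome either way → loss $0k.
Maximum loss: $0k.

$0k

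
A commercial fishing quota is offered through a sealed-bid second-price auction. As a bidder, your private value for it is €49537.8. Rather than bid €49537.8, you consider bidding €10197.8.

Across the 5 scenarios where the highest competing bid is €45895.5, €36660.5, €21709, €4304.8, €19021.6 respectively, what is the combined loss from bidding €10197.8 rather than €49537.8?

€74864.6

The deviation costs you only when the competing bid falls strictly between €10197.8 and €49537.8; elsewhere both bids give the same outcome.
€45895.5: truthful payoff €3642.3, deviation payoff €0 → loss €3642.3.
€36660.5: truthful payoff €12877.3, deviation payoff €0 → loss €12877.3.
€21709: truthful payoff €27828.8, deviation payoff €0 → loss €27828.8.
€4304.8: outcomes coincide → loss €0.
€19021.6: truthful payoff €30516.2, deviation payoff €0 → loss €30516.2.
Total loss = €3642.3 + €12877.3 + €27828.8 + €30516.2 = €74864.6.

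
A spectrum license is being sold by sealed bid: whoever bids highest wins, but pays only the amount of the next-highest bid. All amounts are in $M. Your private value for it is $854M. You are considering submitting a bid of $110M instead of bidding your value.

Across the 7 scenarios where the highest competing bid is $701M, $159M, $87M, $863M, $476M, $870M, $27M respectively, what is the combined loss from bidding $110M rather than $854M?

$1226M

The deviation costs you only when the competing bid falls strictly between $110M and $854M; elsewhere both bids give the same outcome.
$701M: truthful payoff $153M, deviation payoff $0M → loss $153M.
$159M: truthful payoff $695M, deviation payoff $0M → loss $695M.
$87M: outcomes coincide → loss $0M.
$863M: outcomes coincide → loss $0M.
$476M: truthful payoff $378M, deviation payoff $0M → loss $378M.
$870M: outcomes coincide → loss $0M.
$27M: outcomes coincide → loss $0M.
Total loss = $153M + $695M + $378M = $1226M.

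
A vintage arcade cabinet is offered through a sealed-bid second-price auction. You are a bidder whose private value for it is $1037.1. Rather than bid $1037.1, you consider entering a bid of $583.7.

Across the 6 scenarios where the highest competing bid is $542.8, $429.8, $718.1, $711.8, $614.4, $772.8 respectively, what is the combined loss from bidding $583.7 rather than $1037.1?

The deviation costs you only when the competing bid falls strictly between $583.7 and $1037.1; elsewhere both bids give the same outcome.
$542.8: outcomes coincide → loss $0.
$429.8: outcomes coincide → loss $0.
$718.1: truthful payoff $319, deviation payoff $0 → loss $319.
$711.8: truthful payoff $325.3, deviation payoff $0 → loss $325.3.
$614.4: truthful payoff $422.7, deviation payoff $0 → loss $422.7.
$772.8: truthful payoff $264.3, deviation payoff $0 → loss $264.3.
Total loss = $319 + $325.3 + $422.7 + $264.3 = $1331.3.

$1331.3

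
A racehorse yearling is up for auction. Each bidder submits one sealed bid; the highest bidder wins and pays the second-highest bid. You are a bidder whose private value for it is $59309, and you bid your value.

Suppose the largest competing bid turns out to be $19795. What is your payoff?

$39514

Your bid $59309 exceeds the highest competing bid $19795, so you win.
In a second-price auction the winner pays the second-highest bid, $19795.
Payoff = value − price = $59309 − $19795 = $39514.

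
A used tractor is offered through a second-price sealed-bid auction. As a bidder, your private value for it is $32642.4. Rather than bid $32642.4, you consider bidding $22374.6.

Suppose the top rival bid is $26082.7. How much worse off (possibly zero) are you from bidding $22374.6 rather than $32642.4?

Bidding your value $32642.4: you win (since $32642.4 > $26082.7) and pay $26082.7. Payoff $6559.7.
Bidding $22374.6: you lose. Payoff $0.
The competing bid $26082.7 lies between your shaded bid and your value, so underbidding forfeits an item you could have won at a profitable price.
Loss from deviating = $6559.7 − ($0) = $6559.7.
In a second-price auction your bid sets only whether you win, not what you pay, so bidding your true value is weakly dominant.

$6559.7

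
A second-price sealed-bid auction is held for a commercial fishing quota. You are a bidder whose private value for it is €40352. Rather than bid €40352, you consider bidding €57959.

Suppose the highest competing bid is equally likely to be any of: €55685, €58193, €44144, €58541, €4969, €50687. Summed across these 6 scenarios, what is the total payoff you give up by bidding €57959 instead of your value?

€29460

The deviation costs you only when the competing bid falls strictly between €40352 and €57959; elsewhere both bids give the same outcome.
€55685: truthful payoff €0, deviation payoff −€15333 → loss €15333.
€58193: outcomes coincide → loss €0.
€44144: truthful payoff €0, deviation payoff −€3792 → loss €3792.
€58541: outcomes coincide → loss €0.
€4969: outcomes coincide → loss €0.
€50687: truthful payoff €0, deviation payoff −€10335 → loss €10335.
Total loss = €15333 + €3792 + €10335 = €29460.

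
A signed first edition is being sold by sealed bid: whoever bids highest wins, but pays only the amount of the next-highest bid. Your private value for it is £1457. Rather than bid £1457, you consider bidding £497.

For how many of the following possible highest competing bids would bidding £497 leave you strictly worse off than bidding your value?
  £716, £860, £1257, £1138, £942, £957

The deviation hurts exactly when the highest competing bid lies strictly between £497 and £1457 — underbidding then forfeits a profitable win.
£716: inside the interval → strictly worse (loss £741).
£860: inside the interval → strictly worse (loss £597).
£1257: inside the interval → strictly worse (loss £200).
£1138: inside the interval → strictly worse (loss £319).
£942: inside the interval → strictly worse (loss £515).
£957: inside the interval → strictly worse (loss £500).
Count: 6.

6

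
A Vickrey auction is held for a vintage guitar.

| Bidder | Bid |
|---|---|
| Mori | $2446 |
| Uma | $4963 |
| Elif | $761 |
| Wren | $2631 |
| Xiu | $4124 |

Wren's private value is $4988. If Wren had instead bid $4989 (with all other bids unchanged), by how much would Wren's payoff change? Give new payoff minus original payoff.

The highest bid among the other bidders is $4963; Wren's bid doesn't change that.
Original bid $2631: Wren is not highest (top rival bid is $4963); payoff $0.
Alternative bid $4989: Wren is highest, pays the top rival bid $4963; payoff $4988 − $4963 = $25.
Change in payoff = $25 − ($0) = $25.

$25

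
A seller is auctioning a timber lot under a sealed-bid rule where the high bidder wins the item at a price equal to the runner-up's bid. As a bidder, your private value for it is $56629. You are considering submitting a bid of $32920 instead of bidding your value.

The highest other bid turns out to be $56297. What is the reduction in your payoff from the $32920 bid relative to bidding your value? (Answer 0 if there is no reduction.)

$332

Bidding your value $56629: you win (since $56629 > $56297) and pay $56297. Payoff $332.
Bidding $32920: you lose. Payoff $0.
The competing bid $56297 lies between your shaded bid and your value, so underbidding forfeits an item you could have won at a profitable price.
Loss from deviating = $332 − ($0) = $332.
Truthful bidding weakly dominates here: raising your bid can only win items priced above your value, and lowering it can only forfeit items priced below.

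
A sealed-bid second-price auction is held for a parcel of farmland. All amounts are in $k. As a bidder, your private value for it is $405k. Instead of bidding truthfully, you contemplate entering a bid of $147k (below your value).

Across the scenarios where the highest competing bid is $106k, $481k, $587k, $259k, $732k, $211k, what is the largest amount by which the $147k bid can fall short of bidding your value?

$194k

$106k: same outcome either way → loss $0k.
$481k: same outcome either way → loss $0k.
$587k: same outcome either way → loss $0k.
$259k: truthful gives $146k, deviation gives $0k → loss $146k.
$732k: same outcome either way → loss $0k.
$211k: truthful gives $194k, deviation gives $0k → loss $194k.
Maximum loss: $194k.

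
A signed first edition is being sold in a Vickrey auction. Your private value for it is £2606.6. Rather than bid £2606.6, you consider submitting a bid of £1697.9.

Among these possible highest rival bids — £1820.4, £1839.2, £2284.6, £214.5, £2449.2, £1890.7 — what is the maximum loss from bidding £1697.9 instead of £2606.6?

£1820.4: truthful gives £786.2, deviation gives £0 → loss £786.2.
£1839.2: truthful gives £767.4, deviation gives £0 → loss £767.4.
£2284.6: truthful gives £322, deviation gives £0 → loss £322.
£214.5: same outcome either way → loss £0.
£2449.2: truthful gives £157.4, deviation gives £0 → loss £157.4.
£1890.7: truthful gives £715.9, deviation gives £0 → loss £715.9.
Maximum loss: £786.2.

£786.2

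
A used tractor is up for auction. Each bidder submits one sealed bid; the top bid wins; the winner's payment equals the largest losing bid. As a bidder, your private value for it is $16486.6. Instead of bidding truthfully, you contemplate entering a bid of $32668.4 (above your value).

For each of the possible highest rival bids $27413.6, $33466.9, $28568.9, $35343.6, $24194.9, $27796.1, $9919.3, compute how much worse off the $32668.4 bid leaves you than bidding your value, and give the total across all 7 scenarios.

$42027.1

The deviation costs you only when the competing bid falls strictly between $16486.6 and $32668.4; elsewhere both bids give the same outcome.
$27413.6: truthful payoff $0, deviation payoff −$10927 → loss $10927.
$33466.9: outcomes coincide → loss $0.
$28568.9: truthful payoff $0, deviation payoff −$12082.3 → loss $12082.3.
$35343.6: outcomes coincide → loss $0.
$24194.9: truthful payoff $0, deviation payoff −$7708.3 → loss $7708.3.
$27796.1: truthful payoff $0, deviation payoff −$11309.5 → loss $11309.5.
$9919.3: outcomes coincide → loss $0.
Total loss = $10927 + $12082.3 + $7708.3 + $11309.5 = $42027.1.
In a second-price auction your bid sets only whether you win, not what you pay, so bidding your true value is weakly dominant.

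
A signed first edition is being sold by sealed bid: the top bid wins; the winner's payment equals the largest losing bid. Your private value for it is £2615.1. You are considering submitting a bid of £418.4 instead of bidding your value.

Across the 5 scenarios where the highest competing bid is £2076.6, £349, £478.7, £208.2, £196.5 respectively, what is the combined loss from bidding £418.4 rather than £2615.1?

£2674.9

The deviation costs you only when the competing bid falls strictly between £418.4 and £2615.1; elsewhere both bids give the same outcome.
£2076.6: truthful payoff £538.5, deviation payoff £0 → loss £538.5.
£349: outcomes coincide → loss £0.
£478.7: truthful payoff £2136.4, deviation payoff £0 → loss £2136.4.
£208.2: outcomes coincide → loss £0.
£196.5: outcomes coincide → loss £0.
Total loss = £538.5 + £2136.4 = £2674.9.
Truthful bidding weakly dominates here: raising your bid can only win items priced above your value, and lowering it can only forfeit items priced below.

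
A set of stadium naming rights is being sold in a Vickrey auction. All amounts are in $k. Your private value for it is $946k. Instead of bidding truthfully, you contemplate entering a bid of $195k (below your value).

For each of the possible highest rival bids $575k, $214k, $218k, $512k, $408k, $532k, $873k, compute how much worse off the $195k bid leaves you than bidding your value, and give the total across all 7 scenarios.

The deviation costs you only when the competing bid falls strictly between $195k and $946k; elsewhere both bids give the same outcome.
$575k: truthful payoff $371k, deviation payoff $0k → loss $371k.
$214k: truthful payoff $732k, deviation payoff $0k → loss $732k.
$218k: truthful payoff $728k, deviation payoff $0k → loss $728k.
$512k: truthful payoff $434k, deviation payoff $0k → loss $434k.
$408k: truthful payoff $538k, deviation payoff $0k → loss $538k.
$532k: truthful payoff $414k, deviation payoff $0k → loss $414k.
$873k: truthful payoff $73k, deviation payoff $0k → loss $73k.
Total loss = $371k + $732k + $728k + $434k + $538k + $414k + $73k = $3290k.

$3290k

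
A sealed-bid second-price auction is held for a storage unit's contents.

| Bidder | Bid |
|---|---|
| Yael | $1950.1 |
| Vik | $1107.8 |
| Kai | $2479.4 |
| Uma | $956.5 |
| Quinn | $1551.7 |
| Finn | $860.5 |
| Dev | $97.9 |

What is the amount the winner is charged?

Highest bid: Kai at $2479.4, so Kai wins.
Second-highest bid: Yael at $1950.1 — that is the price the winner pays.

$1950.1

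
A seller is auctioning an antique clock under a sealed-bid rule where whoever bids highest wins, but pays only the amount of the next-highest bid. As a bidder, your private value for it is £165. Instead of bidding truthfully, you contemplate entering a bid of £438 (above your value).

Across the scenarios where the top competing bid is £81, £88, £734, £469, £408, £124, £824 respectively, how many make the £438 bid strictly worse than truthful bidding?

The deviation hurts exactly when the highest competing bid lies strictly between £165 and £438 — overbidding then wins at a price above your value.
£81: below both → same outcome either way.
£88: below both → same outcome either way.
£734: above both → same outcome either way.
£469: above both → same outcome either way.
£408: inside the interval → strictly worse (loss £243).
£124: below both → same outcome either way.
£824: above both → same outcome either way.
Count: 1.

1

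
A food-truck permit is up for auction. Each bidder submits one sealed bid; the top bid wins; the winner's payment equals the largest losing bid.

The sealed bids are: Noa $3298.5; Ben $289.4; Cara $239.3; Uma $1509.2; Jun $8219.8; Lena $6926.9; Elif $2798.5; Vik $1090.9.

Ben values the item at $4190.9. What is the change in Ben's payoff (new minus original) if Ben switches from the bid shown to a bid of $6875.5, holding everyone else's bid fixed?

$0

The highest bid among the other bidders is $8219.8; Ben's bid doesn't change that.
Original bid $289.4: Ben is not highest (top rival bid is $8219.8); payoff $0.
Alternative bid $6875.5: Ben is not highest (top rival bid is $8219.8); payoff $0.
Change in payoff = $0 − ($0) = $0.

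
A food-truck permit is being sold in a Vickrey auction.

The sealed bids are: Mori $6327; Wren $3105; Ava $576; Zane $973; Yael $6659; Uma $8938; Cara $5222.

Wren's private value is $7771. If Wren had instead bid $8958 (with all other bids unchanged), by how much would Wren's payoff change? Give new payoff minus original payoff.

−$1167

The highest bid among the other bidders is $8938; Wren's bid doesn't change that.
Original bid $3105: Wren is not highest (top rival bid is $8938); payoff $0.
Alternative bid $8958: Wren is highest, pays the top rival bid $8938; payoff $7771 − $8938 = −$1167.
Change in payoff = −$1167 − ($0) = −$1167.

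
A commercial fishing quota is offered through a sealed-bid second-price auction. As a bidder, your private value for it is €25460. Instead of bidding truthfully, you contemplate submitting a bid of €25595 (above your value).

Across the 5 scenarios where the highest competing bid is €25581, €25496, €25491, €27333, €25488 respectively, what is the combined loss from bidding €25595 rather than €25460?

€216

The deviation costs you only when the competing bid falls strictly between €25460 and €25595; elsewhere both bids give the same outcome.
€25581: truthful payoff €0, deviation payoff −€121 → loss €121.
€25496: truthful payoff €0, deviation payoff −€36 → loss €36.
€25491: truthful payoff €0, deviation payoff −€31 → loss €31.
€27333: outcomes coincide → loss €0.
€25488: truthful payoff €0, deviation payoff −€28 → loss €28.
Total loss = €121 + €36 + €31 + €28 = €216.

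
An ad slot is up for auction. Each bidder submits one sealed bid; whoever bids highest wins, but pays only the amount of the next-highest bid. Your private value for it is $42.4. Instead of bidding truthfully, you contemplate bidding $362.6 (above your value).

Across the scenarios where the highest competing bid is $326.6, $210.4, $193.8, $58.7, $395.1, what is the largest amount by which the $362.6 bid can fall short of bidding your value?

$326.6: truthful gives $0, deviation gives −$284.2 → loss $284.2.
$210.4: truthful gives $0, deviation gives −$168 → loss $168.
$193.8: truthful gives $0, deviation gives −$151.4 → loss $151.4.
$58.7: truthful gives $0, deviation gives −$16.3 → loss $16.3.
$395.1: same outcome either way → loss $0.
Maximum loss: $284.2.

$284.2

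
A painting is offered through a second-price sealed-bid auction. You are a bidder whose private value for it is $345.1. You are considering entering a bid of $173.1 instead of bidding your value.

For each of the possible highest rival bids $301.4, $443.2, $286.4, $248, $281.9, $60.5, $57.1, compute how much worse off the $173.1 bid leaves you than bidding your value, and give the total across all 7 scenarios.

The deviation costs you only when the competing bid falls strictly between $173.1 and $345.1; elsewhere both bids give the same outcome.
$301.4: truthful payoff $43.7, deviation payoff $0 → loss $43.7.
$443.2: outcomes coincide → loss $0.
$286.4: truthful payoff $58.7, deviation payoff $0 → loss $58.7.
$248: truthful payoff $97.1, deviation payoff $0 → loss $97.1.
$281.9: truthful payoff $63.2, deviation payoff $0 → loss $63.2.
$60.5: outcomes coincide → loss $0.
$57.1: outcomes coincide → loss $0.
Total loss = $43.7 + $58.7 + $97.1 + $63.2 = $262.7.

$262.7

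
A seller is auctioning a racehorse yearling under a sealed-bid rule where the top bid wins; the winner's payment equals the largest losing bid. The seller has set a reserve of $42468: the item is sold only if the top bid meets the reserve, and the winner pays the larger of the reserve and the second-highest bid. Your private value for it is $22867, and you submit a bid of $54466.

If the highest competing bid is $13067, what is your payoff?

Your bid $54466 is the highest and exceeds the reserve.
Price = max(second-highest bid, reserve) = max($13067, $42468) = $42468.
Payoff = $22867 − $42468 = −$19601.

−$19601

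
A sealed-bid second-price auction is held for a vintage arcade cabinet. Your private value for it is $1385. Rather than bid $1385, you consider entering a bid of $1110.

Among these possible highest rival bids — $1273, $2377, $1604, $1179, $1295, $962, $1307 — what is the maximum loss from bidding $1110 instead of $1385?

$1273: truthful gives $112, deviation gives $0 → loss $112.
$2377: same outcome either way → loss $0.
$1604: same outcome either way → loss $0.
$1179: truthful gives $206, deviation gives $0 → loss $206.
$1295: truthful gives $90, deviation gives $0 → loss $90.
$962: same outcome either way → loss $0.
$1307: truthful gives $78, deviation gives $0 → loss $78.
Maximum loss: $206.

$206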